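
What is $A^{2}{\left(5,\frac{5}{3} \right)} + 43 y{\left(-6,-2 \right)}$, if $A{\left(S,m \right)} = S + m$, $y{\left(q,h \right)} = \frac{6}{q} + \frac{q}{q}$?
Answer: $\frac{400}{9} \approx 44.444$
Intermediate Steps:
$y{\left(q,h \right)} = 1 + \frac{6}{q}$ ($y{\left(q,h \right)} = \frac{6}{q} + 1 = 1 + \frac{6}{q}$)
$A^{2}{\left(5,\frac{5}{3} \right)} + 43 y{\left(-6,-2 \right)} = \left(5 + \frac{5}{3}\right)^{2} + 43 \frac{6 - 6}{-6} = \left(5 + 5 \cdot \frac{1}{3}\right)^{2} + 43 \left(\left(- \frac{1}{6}\right) 0\right) = \left(5 + \frac{5}{3}\right)^{2} + 43 \cdot 0 = \left(\frac{20}{3}\right)^{2} + 0 = \frac{400}{9} + 0 = \frac{400}{9}$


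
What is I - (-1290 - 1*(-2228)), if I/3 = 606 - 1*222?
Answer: 214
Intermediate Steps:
I = 1152 (I = 3*(606 - 1*222) = 3*(606 - 222) = 3*384 = 1152)
I - (-1290 - 1*(-2228)) = 1152 - (-1290 - 1*(-2228)) = 1152 - (-1290 + 2228) = 1152 - 1*938 = 1152 - 938 = 214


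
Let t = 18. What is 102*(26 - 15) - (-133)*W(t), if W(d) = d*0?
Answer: 1122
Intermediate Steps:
W(d) = 0
102*(26 - 15) - (-133)*W(t) = 102*(26 - 15) - (-133)*0 = 102*11 - 1*0 = 1122 + 0 = 1122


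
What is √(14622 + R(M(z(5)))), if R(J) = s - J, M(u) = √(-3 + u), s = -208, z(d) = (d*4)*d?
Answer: √(14414 - √97) ≈ 120.02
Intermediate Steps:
z(d) = 4*d² (z(d) = (4*d)*d = 4*d²)
R(J) = -208 - J
√(14622 + R(M(z(5)))) = √(14622 + (-208 - √(-3 + 4*5²))) = √(14622 + (-208 - √(-3 + 4*25))) = √(14622 + (-208 - √(-3 + 100))) = √(14622 + (-208 - √97)) = √(14414 - √97)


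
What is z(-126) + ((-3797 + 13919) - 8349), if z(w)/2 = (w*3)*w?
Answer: 97029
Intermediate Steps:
z(w) = 6*w² (z(w) = 2*((w*3)*w) = 2*((3*w)*w) = 2*(3*w²) = 6*w²)
z(-126) + ((-3797 + 13919) - 8349) = 6*(-126)² + ((-3797 + 13919) - 8349) = 6*15876 + (10122 - 8349) = 95256 + 1773 = 97029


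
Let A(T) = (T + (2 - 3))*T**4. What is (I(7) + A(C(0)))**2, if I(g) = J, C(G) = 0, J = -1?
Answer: 1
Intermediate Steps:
I(g) = -1
A(T) = T**4*(-1 + T) (A(T) = (T - 1)*T**4 = (-1 + T)*T**4 = T**4*(-1 + T))
(I(7) + A(C(0)))**2 = (-1 + 0**4*(-1 + 0))**2 = (-1 + 0*(-1))**2 = (-1 + 0)**2 = (-1)**2 = 1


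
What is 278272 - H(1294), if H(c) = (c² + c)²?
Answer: -2808070754628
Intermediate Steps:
H(c) = (c + c²)²
278272 - H(1294) = 278272 - 1294²*(1 + 1294)² = 278272 - 1674436*1295² = 278272 - 1674436*1677025 = 278272 - 1*2808071032900 = 278272 - 2808071032900 = -2808070754628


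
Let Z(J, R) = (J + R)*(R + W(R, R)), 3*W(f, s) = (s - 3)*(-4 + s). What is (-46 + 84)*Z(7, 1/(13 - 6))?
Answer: 355300/343 ≈ 1035.9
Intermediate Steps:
W(f, s) = (-4 + s)*(-3 + s)/3 (W(f, s) = ((s - 3)*(-4 + s))/3 = ((-3 + s)*(-4 + s))/3 = ((-4 + s)*(-3 + s))/3 = (-4 + s)*(-3 + s)/3)
Z(J, R) = (J + R)*(4 - 4*R/3 + R²/3) (Z(J, R) = (J + R)*(R + (4 - 7*R/3 + R²/3)) = (J + R)*(4 - 4*R/3 + R²/3))
(-46 + 84)*Z(7, 1/(13 - 6)) = (-46 + 84)*(4*7 + 4/(13 - 6) - 4/(3*(13 - 6)²) + (1/(13 - 6))³/3 - 4/3*7/(13 - 6) + (⅓)*7*(1/(13 - 6))²) = 38*(28 + 4/7 - 4*(1/7)²/3 + (1/7)³/3 - 4/3*7/7 + (⅓)*7*(1/7)²) = 38*(28 + 4*(⅐) - 4*(⅐)²/3 + (⅐)³/3 - 4/3*7*⅐ + (⅓)*7*(⅐)²) = 38*(28 + 4/7 - 4/3*1/49 + (⅓)*(1/343) - 4/3 + (⅓)*7*(1/49)) = 38*(28 + 4/7 - 4/147 + 1/1029 - 4/3 + 1/21) = 38*(9350/343) = 355300/343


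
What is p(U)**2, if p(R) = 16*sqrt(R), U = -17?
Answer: -4352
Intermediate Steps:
p(U)**2 = (16*sqrt(-17))**2 = (16*(I*sqrt(17)))**2 = (16*I*sqrt(17))**2 = -4352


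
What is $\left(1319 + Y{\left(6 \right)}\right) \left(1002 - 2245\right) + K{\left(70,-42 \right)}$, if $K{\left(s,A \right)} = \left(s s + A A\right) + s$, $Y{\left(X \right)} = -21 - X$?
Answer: $-1599222$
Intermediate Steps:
$K{\left(s,A \right)} = s + A^{2} + s^{2}$ ($K{\left(s,A \right)} = \left(s^{2} + A^{2}\right) + s = \left(A^{2} + s^{2}\right) + s = s + A^{2} + s^{2}$)
$\left(1319 + Y{\left(6 \right)}\right) \left(1002 - 2245\right) + K{\left(70,-42 \right)} = \left(1319 - 27\right) \left(1002 - 2245\right) + \left(70 + \left(-42\right)^{2} + 70^{2}\right) = \left(1319 - 27\right) \left(-1243\right) + \left(70 + 1764 + 4900\right) = \left(1319 - 27\right) \left(-1243\right) + 6734 = 1292 \left(-1243\right) + 6734 = -1605956 + 6734 = -1599222$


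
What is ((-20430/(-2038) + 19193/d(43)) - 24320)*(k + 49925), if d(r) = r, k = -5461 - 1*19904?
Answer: -25680734887680/43817 ≈ -5.8609e+8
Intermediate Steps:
k = -25365 (k = -5461 - 19904 = -25365)
((-20430/(-2038) + 19193/d(43)) - 24320)*(k + 49925) = ((-20430/(-2038) + 19193/43) - 24320)*(-25365 + 49925) = ((-20430*(-1/2038) + 19193*(1/43)) - 24320)*24560 = ((10215/1019 + 19193/43) - 24320)*24560 = (19996912/43817 - 24320)*24560 = -1045632528/43817*24560 = -25680734887680/43817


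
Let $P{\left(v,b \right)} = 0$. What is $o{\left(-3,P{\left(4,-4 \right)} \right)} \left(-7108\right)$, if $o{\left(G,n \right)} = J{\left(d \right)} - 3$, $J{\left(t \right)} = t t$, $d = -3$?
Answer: $-42648$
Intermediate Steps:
$J{\left(t \right)} = t^{2}$
$o{\left(G,n \right)} = 6$ ($o{\left(G,n \right)} = \left(-3\right)^{2} - 3 = 9 - 3 = 6$)
$o{\left(-3,P{\left(4,-4 \right)} \right)} \left(-7108\right) = 6 \left(-7108\right) = -42648$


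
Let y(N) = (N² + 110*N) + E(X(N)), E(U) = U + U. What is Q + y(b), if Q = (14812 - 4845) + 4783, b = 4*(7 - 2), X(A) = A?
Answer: 17390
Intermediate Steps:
E(U) = 2*U
b = 20 (b = 4*5 = 20)
Q = 14750 (Q = 9967 + 4783 = 14750)
y(N) = N² + 112*N (y(N) = (N² + 110*N) + 2*N = N² + 112*N)
Q + y(b) = 14750 + 20*(112 + 20) = 14750 + 20*132 = 14750 + 2640 = 17390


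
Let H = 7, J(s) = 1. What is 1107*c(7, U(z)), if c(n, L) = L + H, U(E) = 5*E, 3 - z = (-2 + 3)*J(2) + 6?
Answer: -14391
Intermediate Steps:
z = -4 (z = 3 - ((-2 + 3)*1 + 6) = 3 - (1*1 + 6) = 3 - (1 + 6) = 3 - 1*7 = 3 - 7 = -4)
c(n, L) = 7 + L (c(n, L) = L + 7 = 7 + L)
1107*c(7, U(z)) = 1107*(7 + 5*(-4)) = 1107*(7 - 20) = 1107*(-13) = -14391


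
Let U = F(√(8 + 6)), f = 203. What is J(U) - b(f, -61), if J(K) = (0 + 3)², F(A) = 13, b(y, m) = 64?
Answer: -55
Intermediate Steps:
U = 13
J(K) = 9 (J(K) = 3² = 9)
J(U) - b(f, -61) = 9 - 1*64 = 9 - 64 = -55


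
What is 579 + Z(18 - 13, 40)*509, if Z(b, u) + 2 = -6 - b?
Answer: -6038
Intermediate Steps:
Z(b, u) = -8 - b (Z(b, u) = -2 + (-6 - b) = -8 - b)
579 + Z(18 - 13, 40)*509 = 579 + (-8 - (18 - 13))*509 = 579 + (-8 - 1*5)*509 = 579 + (-8 - 5)*509 = 579 - 13*509 = 579 - 6617 = -6038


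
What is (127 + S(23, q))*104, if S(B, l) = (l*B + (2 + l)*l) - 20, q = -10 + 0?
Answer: -4472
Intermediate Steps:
q = -10
S(B, l) = -20 + B*l + l*(2 + l) (S(B, l) = (B*l + l*(2 + l)) - 20 = -20 + B*l + l*(2 + l))
(127 + S(23, q))*104 = (127 + (-20 + (-10)**2 + 2*(-10) + 23*(-10)))*104 = (127 + (-20 + 100 - 20 - 230))*104 = (127 - 170)*104 = -43*104 = -4472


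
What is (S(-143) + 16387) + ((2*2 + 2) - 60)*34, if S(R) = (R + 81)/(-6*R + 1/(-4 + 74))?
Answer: 873943271/60061 ≈ 14551.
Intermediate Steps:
S(R) = (81 + R)/(1/70 - 6*R) (S(R) = (81 + R)/(-6*R + 1/70) = (81 + R)/(1/70 - 6*R))
(S(-143) + 16387) + ((2*2 + 2) - 60)*34 = (70*(-81 - 1*(-143))/(-1 + 420*(-143)) + 16387) + ((2*2 + 2) - 60)*34 = (70*(-81 + 143)/(-1 - 60060) + 16387) + ((4 + 2) - 60)*34 = (70*62/(-60061) + 16387) + (6 - 60)*34 = (70*(-1/60061)*62 + 16387) - 54*34 = (-4340/60061 + 16387) - 1836 = 984215267/60061 - 1836 = 873943271/60061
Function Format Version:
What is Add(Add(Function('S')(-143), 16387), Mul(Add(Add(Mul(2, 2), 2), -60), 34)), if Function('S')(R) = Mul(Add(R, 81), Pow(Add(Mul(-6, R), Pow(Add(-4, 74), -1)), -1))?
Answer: Rational(873943271, 60061) ≈ 14551.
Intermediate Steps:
Function('S')(R) = Mul(Pow(Add(Rational(1, 70), Mul(-6, R)), -1), Add(81, R)) (Function('S')(R) = Mul(Add(81, R), Pow(Add(Mul(-6, R), Pow(70, -1)), -1)) = Mul(Add(81, R), Pow(Add(Mul(-6, R), Rational(1, 70)), -1)) = Mul(Add(81, R), Pow(Add(Rational(1, 70), Mul(-6, R)), -1)) = Mul(Pow(Add(Rational(1, 70), Mul(-6, R)), -1), Add(81, R)))
Add(Add(Function('S')(-143), 16387), Mul(Add(Add(Mul(2, 2), 2), -60), 34)) = Add(Add(Mul(70, Pow(Add(-1, Mul(420, -143)), -1), Add(-81, Mul(-1, -143))), 16387), Mul(Add(Add(Mul(2, 2), 2), -60), 34)) = Add(Add(Mul(70, Pow(Add(-1, -60060), -1), Add(-81, 143)), 16387), Mul(Add(Add(4, 2), -60), 34)) = Add(Add(Mul(70, Pow(-60061, -1), 62), 16387), Mul(Add(6, -60), 34)) = Add(Add(Mul(70, Rational(-1, 60061), 62), 16387), Mul(-54, 34)) = Add(Add(Rational(-4340, 60061), 16387), -1836) = Add(Rational(984215267, 60061), -1836) = Rational(873943271, 60061)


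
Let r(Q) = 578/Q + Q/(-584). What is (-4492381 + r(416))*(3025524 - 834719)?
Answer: -149439854086142515/15184 ≈ -9.8419e+12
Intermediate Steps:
r(Q) = 578/Q - Q/584 (r(Q) = 578/Q + Q*(-1/584) = 578/Q - Q/584)
(-4492381 + r(416))*(3025524 - 834719) = (-4492381 + (578/416 - 1/584*416))*(3025524 - 834719) = (-4492381 + (578*(1/416) - 52/73))*2190805 = (-4492381 + (289/208 - 52/73))*2190805 = (-4492381 + 10281/15184)*2190805 = -68212302823/15184*2190805 = -149439854086142515/15184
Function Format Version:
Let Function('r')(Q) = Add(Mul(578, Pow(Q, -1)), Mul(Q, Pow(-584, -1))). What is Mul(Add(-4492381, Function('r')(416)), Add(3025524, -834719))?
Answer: Rational(-149439854086142515, 15184) ≈ -9.8419e+12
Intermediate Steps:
Function('r')(Q) = Add(Mul(578, Pow(Q, -1)), Mul(Rational(-1, 584), Q)) (Function('r')(Q) = Add(Mul(578, Pow(Q, -1)), Mul(Q, Rational(-1, 584))) = Add(Mul(578, Pow(Q, -1)), Mul(Rational(-1, 584), Q)))
Mul(Add(-4492381, Function('r')(416)), Add(3025524, -834719)) = Mul(Add(-4492381, Add(Mul(578, Pow(416, -1)), Mul(Rational(-1, 584), 416))), Add(3025524, -834719)) = Mul(Add(-4492381, Add(Mul(578, Rational(1, 416)), Rational(-52, 73))), 2190805) = Mul(Add(-4492381, Add(Rational(289, 208), Rational(-52, 73))), 2190805) = Mul(Add(-4492381, Rational(10281, 15184)), 2190805) = Mul(Rational(-68212302823, 15184), 2190805) = Rational(-149439854086142515, 15184)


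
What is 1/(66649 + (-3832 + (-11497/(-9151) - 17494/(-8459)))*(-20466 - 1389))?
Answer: 77408309/6482353934139746 ≈ 1.1941e-8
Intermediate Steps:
1/(66649 + (-3832 + (-11497/(-9151) - 17494/(-8459)))*(-20466 - 1389)) = 1/(66649 + (-3832 + (-11497*(-1/9151) - 17494*(-1/8459)))*(-21855)) = 1/(66649 + (-3832 + (11497/9151 + 17494/8459))*(-21855)) = 1/(66649 + (-3832 + 257340717/77408309)*(-21855)) = 1/(66649 - 296371299371/77408309*(-21855)) = 1/(66649 + 6477194747753205/77408309) = 1/(6482353934139746/77408309) = 77408309/6482353934139746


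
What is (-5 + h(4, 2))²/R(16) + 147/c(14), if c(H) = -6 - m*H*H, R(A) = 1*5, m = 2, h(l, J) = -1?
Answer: 13593/1990 ≈ 6.8307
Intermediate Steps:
R(A) = 5
c(H) = -6 - 2*H² (c(H) = -6 - 2*H*H = -6 - 2*H²)
(-5 + h(4, 2))²/R(16) + 147/c(14) = (-5 - 1)²/5 + 147/(-6 - 2*14²) = (-6)²*(⅕) + 147/(-6 - 2*196) = 36*(⅕) + 147/(-6 - 392) = 36/5 + 147/(-398) = 36/5 + 147*(-1/398) = 36/5 - 147/398 = 13593/1990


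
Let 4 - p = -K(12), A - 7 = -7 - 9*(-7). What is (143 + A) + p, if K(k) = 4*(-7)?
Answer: 182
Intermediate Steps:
K(k) = -28
A = 63 (A = 7 + (-7 - 9*(-7)) = 7 + (-7 + 63) = 7 + 56 = 63)
p = -24 (p = 4 - (-1)*(-28) = 4 - 1*28 = 4 - 28 = -24)
(143 + A) + p = (143 + 63) - 24 = 206 - 24 = 182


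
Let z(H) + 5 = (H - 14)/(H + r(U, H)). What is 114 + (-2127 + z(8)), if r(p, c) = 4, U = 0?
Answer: -4037/2 ≈ -2018.5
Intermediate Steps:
z(H) = -5 + (-14 + H)/(4 + H) (z(H) = -5 + (H - 14)/(H + 4) = -5 + (-14 + H)/(4 + H))
114 + (-2127 + z(8)) = 114 + (-2127 + 2*(-17 - 2*8)/(4 + 8)) = 114 + (-2127 + 2*(-17 - 16)/12) = 114 + (-2127 + 2*(1/12)*(-33)) = 114 + (-2127 - 11/2) = 114 - 4265/2 = -4037/2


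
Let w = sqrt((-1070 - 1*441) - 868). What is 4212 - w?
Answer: 4212 - I*sqrt(2379) ≈ 4212.0 - 48.775*I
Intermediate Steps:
w = I*sqrt(2379) (w = sqrt((-1070 - 441) - 868) = sqrt(-1511 - 868) = sqrt(-2379) = I*sqrt(2379) ≈ 48.775*I)
4212 - w = 4212 - I*sqrt(2379)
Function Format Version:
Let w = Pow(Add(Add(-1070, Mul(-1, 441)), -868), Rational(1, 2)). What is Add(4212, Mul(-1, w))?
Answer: Add(4212, Mul(-1, I, Pow(2379, Rational(1, 2)))) ≈ Add(4212.0, Mul(-48.775, I))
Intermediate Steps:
w = Mul(I, Pow(2379, Rational(1, 2))) (w = Pow(Add(Add(-1070, -441), -868), Rational(1, 2)) = Pow(Add(-1511, -868), Rational(1, 2)) = Pow(-2379, Rational(1, 2)) = Mul(I, Pow(2379, Rational(1, 2))) ≈ Mul(48.775, I))
Add(4212, Mul(-1, w)) = Add(4212, Mul(-1, Mul(I, Pow(2379, Rational(1, 2))))) = Add(4212, Mul(-1, I, Pow(2379, Rational(1, 2))))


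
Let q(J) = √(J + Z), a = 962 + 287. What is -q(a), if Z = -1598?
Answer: -I*√349 ≈ -18.682*I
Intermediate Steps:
a = 1249
q(J) = √(-1598 + J) (q(J) = √(J - 1598) = √(-1598 + J))
-q(a) = -√(-1598 + 1249) = -√(-349) = -I*√349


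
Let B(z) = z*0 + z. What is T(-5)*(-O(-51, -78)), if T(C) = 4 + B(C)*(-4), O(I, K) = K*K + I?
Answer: -144792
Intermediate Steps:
B(z) = z (B(z) = 0 + z = z)
O(I, K) = I + K² (O(I, K) = K² + I = I + K²)
T(C) = 4 - 4*C (T(C) = 4 + C*(-4) = 4 - 4*C)
T(-5)*(-O(-51, -78)) = (4 - 4*(-5))*(-(-51 + (-78)²)) = (4 + 20)*(-(-51 + 6084)) = 24*(-1*6033) = 24*(-6033) = -144792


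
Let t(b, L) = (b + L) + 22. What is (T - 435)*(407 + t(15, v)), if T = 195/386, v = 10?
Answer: -38071305/193 ≈ -1.9726e+5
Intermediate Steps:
T = 195/386 (T = 195*(1/386) = 195/386 ≈ 0.50518)
t(b, L) = 22 + L + b (t(b, L) = (L + b) + 22 = 22 + L + b)
(T - 435)*(407 + t(15, v)) = (195/386 - 435)*(407 + (22 + 10 + 15)) = -167715*(407 + 47)/386 = -167715/386*454 = -38071305/193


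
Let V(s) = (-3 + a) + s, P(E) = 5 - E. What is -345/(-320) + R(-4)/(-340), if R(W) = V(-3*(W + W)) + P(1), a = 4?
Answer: 5401/5440 ≈ 0.99283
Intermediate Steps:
V(s) = 1 + s (V(s) = (-3 + 4) + s = 1 + s)
R(W) = 5 - 6*W (R(W) = (1 - 3*(W + W)) + (5 - 1*1) = (1 - 6*W) + (5 - 1) = (1 - 6*W) + 4 = 5 - 6*W)
-345/(-320) + R(-4)/(-340) = -345/(-320) + (5 - 6*(-4))/(-340) = -345*(-1/320) + (5 + 24)*(-1/340) = 69/64 + 29*(-1/340) = 69/64 - 29/340 = 5401/5440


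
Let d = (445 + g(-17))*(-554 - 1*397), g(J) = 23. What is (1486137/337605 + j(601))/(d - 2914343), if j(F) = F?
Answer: -68128914/378051316885 ≈ -0.00018021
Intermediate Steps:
d = -445068 (d = (445 + 23)*(-554 - 1*397) = 468*(-554 - 397) = 468*(-951) = -445068)
(1486137/337605 + j(601))/(d - 2914343) = (1486137/337605 + 601)/(-445068 - 2914343) = (1486137*(1/337605) + 601)/(-3359411) = (495379/112535 + 601)*(-1/3359411) = (68128914/112535)*(-1/3359411) = -68128914/378051316885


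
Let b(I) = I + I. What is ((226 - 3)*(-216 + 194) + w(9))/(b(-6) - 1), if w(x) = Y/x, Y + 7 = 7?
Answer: 4906/13 ≈ 377.38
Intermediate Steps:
Y = 0 (Y = -7 + 7 = 0)
b(I) = 2*I
w(x) = 0 (w(x) = 0/x = 0)
((226 - 3)*(-216 + 194) + w(9))/(b(-6) - 1) = ((226 - 3)*(-216 + 194) + 0)/(2*(-6) - 1) = (223*(-22) + 0)/(-12 - 1) = (-4906 + 0)/(-13) = -4906*(-1/13) = 4906/13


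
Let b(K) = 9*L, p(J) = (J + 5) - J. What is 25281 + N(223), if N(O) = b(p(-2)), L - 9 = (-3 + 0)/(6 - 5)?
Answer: 25335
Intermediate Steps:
L = 6 (L = 9 + (-3 + 0)/(6 - 5) = 9 - 3/1 = 9 - 3*1 = 9 - 3 = 6)
p(J) = 5 (p(J) = (5 + J) - J = 5)
b(K) = 54 (b(K) = 9*6 = 54)
N(O) = 54
25281 + N(223) = 25281 + 54 = 25335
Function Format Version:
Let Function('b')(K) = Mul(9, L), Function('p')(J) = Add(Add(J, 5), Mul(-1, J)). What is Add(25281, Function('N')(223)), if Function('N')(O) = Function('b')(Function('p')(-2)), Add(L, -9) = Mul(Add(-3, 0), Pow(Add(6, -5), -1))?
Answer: 25335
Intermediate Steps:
L = 6 (L = Add(9, Mul(Add(-3, 0), Pow(Add(6, -5), -1))) = Add(9, Mul(-3, Pow(1, -1))) = Add(9, Mul(-3, 1)) = Add(9, -3) = 6)
Function('p')(J) = 5 (Function('p')(J) = Add(Add(5, J), Mul(-1, J)) = 5)
Function('b')(K) = 54 (Function('b')(K) = Mul(9, 6) = 54)
Function('N')(O) = 54
Add(25281, Function('N')(223)) = Add(25281, 54) = 25335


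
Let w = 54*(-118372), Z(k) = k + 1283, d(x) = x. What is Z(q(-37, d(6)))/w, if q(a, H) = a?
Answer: -623/3196044 ≈ -0.00019493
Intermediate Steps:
Z(k) = 1283 + k
w = -6392088
Z(q(-37, d(6)))/w = (1283 - 37)/(-6392088) = 1246*(-1/6392088) = -623/3196044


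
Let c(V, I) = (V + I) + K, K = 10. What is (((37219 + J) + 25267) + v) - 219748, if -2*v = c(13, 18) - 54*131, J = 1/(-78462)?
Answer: -6031589711/39231 ≈ -1.5375e+5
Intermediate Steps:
J = -1/78462 ≈ -1.2745e-5
c(V, I) = 10 + I + V (c(V, I) = (V + I) + 10 = (I + V) + 10 = 10 + I + V)
v = 7033/2 (v = -((10 + 18 + 13) - 54*131)/2 = -(41 - 7074)/2 = -½*(-7033) = 7033/2 ≈ 3516.5)
(((37219 + J) + 25267) + v) - 219748 = (((37219 - 1/78462) + 25267) + 7033/2) - 219748 = ((2920277177/78462 + 25267) + 7033/2) - 219748 = (4902776531/78462 + 7033/2) - 219748 = 2589344077/39231 - 219748 = -6031589711/39231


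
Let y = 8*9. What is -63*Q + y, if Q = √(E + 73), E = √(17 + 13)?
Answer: 72 - 63*√(73 + √30) ≈ -486.10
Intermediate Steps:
E = √30 ≈ 5.4772
y = 72
Q = √(73 + √30) (Q = √(√30 + 73) = √(73 + √30) ≈ 8.8587)
-63*Q + y = -63*√(73 + √30) + 72 = 72 - 63*√(73 + √30)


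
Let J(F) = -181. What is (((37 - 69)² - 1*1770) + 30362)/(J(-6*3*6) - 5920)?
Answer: -29616/6101 ≈ -4.8543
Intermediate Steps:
(((37 - 69)² - 1*1770) + 30362)/(J(-6*3*6) - 5920) = (((37 - 69)² - 1*1770) + 30362)/(-181 - 5920) = (((-32)² - 1770) + 30362)/(-6101) = ((1024 - 1770) + 30362)*(-1/6101) = (-746 + 30362)*(-1/6101) = 29616*(-1/6101) = -29616/6101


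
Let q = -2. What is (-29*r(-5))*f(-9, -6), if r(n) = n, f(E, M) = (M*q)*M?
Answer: -10440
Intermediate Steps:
f(E, M) = -2*M**2 (f(E, M) = (M*(-2))*M = (-2*M)*M = -2*M**2)
(-29*r(-5))*f(-9, -6) = (-29*(-5))*(-2*(-6)**2) = 145*(-2*36) = 145*(-72) = -10440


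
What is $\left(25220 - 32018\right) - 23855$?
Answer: $-30653$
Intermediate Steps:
$\left(25220 - 32018\right) - 23855 = -6798 - 23855 = -30653$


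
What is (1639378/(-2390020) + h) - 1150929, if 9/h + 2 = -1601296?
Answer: -61177255773926662/53154642305 ≈ -1.1509e+6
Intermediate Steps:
h = -1/177922 (h = 9/(-2 - 1601296) = 9/(-1601298) = 9*(-1/1601298) = -1/177922 ≈ -5.6204e-6)
(1639378/(-2390020) + h) - 1150929 = (1639378/(-2390020) - 1/177922) - 1150929 = (1639378*(-1/2390020) - 1/177922) - 1150929 = (-819689/1195010 - 1/177922) - 1150929 = -36460475317/53154642305 - 1150929 = -61177255773926662/53154642305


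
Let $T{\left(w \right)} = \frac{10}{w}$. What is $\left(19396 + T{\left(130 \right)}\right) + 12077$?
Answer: $\frac{409150}{13} \approx 31473.0$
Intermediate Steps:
$\left(19396 + T{\left(130 \right)}\right) + 12077 = \left(19396 + \frac{10}{130}\right) + 12077 = \left(19396 + 10 \cdot \frac{1}{130}\right) + 12077 = \left(19396 + \frac{1}{13}\right) + 12077 = \frac{252149}{13} + 12077 = \frac{409150}{13}$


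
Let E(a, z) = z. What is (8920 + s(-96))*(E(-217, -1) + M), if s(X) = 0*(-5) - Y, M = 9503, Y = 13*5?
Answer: 84140210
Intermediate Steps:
Y = 65
s(X) = -65 (s(X) = 0*(-5) - 1*65 = 0 - 65 = -65)
(8920 + s(-96))*(E(-217, -1) + M) = (8920 - 65)*(-1 + 9503) = 8855*9502 = 84140210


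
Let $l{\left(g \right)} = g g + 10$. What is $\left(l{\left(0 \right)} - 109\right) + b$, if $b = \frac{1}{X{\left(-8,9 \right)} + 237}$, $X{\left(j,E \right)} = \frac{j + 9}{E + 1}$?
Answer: $- \frac{234719}{2371} \approx -98.996$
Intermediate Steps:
$X{\left(j,E \right)} = \frac{9 + j}{1 + E}$
$b = \frac{10}{2371}$ ($b = \frac{1}{\frac{9 - 8}{1 + 9} + 237} = \frac{1}{\frac{1}{10} \cdot 1 + 237} = \frac{1}{\frac{1}{10} + 237} = \frac{1}{\frac{2371}{10}} = \frac{10}{2371} \approx 0.0042176$)
$l{\left(g \right)} = 10 + g^{2}$ ($l{\left(g \right)} = g^{2} + 10 = 10 + g^{2}$)
$\left(l{\left(0 \right)} - 109\right) + b = \left(\left(10 + 0^{2}\right) - 109\right) + \frac{10}{2371} = \left(\left(10 + 0\right) - 109\right) + \frac{10}{2371} = \left(10 - 109\right) + \frac{10}{2371} = -99 + \frac{10}{2371} = - \frac{234719}{2371}$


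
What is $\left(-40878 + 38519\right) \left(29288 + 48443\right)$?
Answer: $-183367429$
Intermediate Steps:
$\left(-40878 + 38519\right) \left(29288 + 48443\right) = \left(-2359\right) 77731 = -183367429$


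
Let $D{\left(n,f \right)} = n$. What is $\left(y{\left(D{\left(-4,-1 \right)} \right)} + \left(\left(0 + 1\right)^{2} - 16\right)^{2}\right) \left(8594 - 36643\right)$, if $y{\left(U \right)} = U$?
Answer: $-6198829$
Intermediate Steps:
$\left(y{\left(D{\left(-4,-1 \right)} \right)} + \left(\left(0 + 1\right)^{2} - 16\right)^{2}\right) \left(8594 - 36643\right) = \left(-4 + \left(\left(0 + 1\right)^{2} - 16\right)^{2}\right) \left(8594 - 36643\right) = \left(-4 + \left(1^{2} - 16\right)^{2}\right) \left(-28049\right) = \left(-4 + \left(1 - 16\right)^{2}\right) \left(-28049\right) = \left(-4 + \left(-15\right)^{2}\right) \left(-28049\right) = \left(-4 + 225\right) \left(-28049\right) = 221 \left(-28049\right) = -6198829$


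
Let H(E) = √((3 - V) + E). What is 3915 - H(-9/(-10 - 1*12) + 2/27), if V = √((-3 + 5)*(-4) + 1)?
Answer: 3915 - √(136554 - 39204*I*√7)/198 ≈ 3913.0 + 0.66742*I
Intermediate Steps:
V = I*√7 (V = √(2*(-4) + 1) = √(-8 + 1) = √(-7) = I*√7 ≈ 2.6458*I)
H(E) = √(3 + E - I*√7) (H(E) = √((3 - I*√7) + E) = √(3 + E - I*√7))
3915 - H(-9/(-10 - 1*12) + 2/27) = 3915 - √(3 + (-9/(-10 - 1*12) + 2/27) - I*√7) = 3915 - √(3 + (-9/(-10 - 12) + 2*(1/27)) - I*√7) = 3915 - √(3 + (-9/(-22) + 2/27) - I*√7) = 3915 - √(3 + (-9*(-1/22) + 2/27) - I*√7) = 3915 - √(3 + (9/22 + 2/27) - I*√7) = 3915 - √(3 + 287/594 - I*√7) = 3915 - √(2069/594 - I*√7)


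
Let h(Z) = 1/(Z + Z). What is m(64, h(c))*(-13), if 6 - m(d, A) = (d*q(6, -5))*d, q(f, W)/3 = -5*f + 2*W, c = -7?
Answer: -6389838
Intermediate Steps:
q(f, W) = -15*f + 6*W (q(f, W) = 3*(-5*f + 2*W) = -15*f + 6*W)
h(Z) = 1/(2*Z)
m(d, A) = 6 + 120*d² (m(d, A) = 6 - d*(-15*6 + 6*(-5))*d = 6 - d*(-90 - 30)*d = 6 - d*(-120)*d = 6 - (-120*d)*d = 6 - (-120)*d² = 6 + 120*d²)
m(64, h(c))*(-13) = (6 + 120*64²)*(-13) = (6 + 120*4096)*(-13) = (6 + 491520)*(-13) = 491526*(-13) = -6389838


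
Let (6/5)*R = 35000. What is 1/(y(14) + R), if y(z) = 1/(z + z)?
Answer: 84/2450003 ≈ 3.4286e-5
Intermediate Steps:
R = 87500/3 (R = (⅚)*35000 = 87500/3 ≈ 29167.)
y(z) = 1/(2*z)
1/(y(14) + R) = 1/((½)/14 + 87500/3) = 1/((½)*(1/14) + 87500/3) = 1/(1/28 + 87500/3) = 1/(2450003/84) = 84/2450003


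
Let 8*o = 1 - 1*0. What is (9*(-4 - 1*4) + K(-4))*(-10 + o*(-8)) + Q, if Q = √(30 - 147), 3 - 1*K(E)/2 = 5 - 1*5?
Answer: 726 + 3*I*√13 ≈ 726.0 + 10.817*I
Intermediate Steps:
o = ⅛ (o = (1 - 1*0)/8 = (1 + 0)/8 = (⅛)*1 = ⅛ ≈ 0.12500)
K(E) = 6 (K(E) = 6 - 2*(5 - 1*5) = 6 - 2*(5 - 5) = 6 - 2*0 = 6 + 0 = 6)
Q = 3*I*√13 (Q = √(-117) = 3*I*√13 ≈ 10.817*I)
(9*(-4 - 1*4) + K(-4))*(-10 + o*(-8)) + Q = (9*(-4 - 1*4) + 6)*(-10 + (⅛)*(-8)) + 3*I*√13 = (9*(-4 - 4) + 6)*(-10 - 1) + 3*I*√13 = (9*(-8) + 6)*(-11) + 3*I*√13 = (-72 + 6)*(-11) + 3*I*√13 = -66*(-11) + 3*I*√13 = 726 + 3*I*√13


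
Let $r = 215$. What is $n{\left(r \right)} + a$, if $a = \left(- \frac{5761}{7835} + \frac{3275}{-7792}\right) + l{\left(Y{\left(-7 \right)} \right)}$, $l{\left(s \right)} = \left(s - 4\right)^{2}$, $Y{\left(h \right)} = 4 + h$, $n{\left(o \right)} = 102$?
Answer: $\frac{9148048983}{61050320} \approx 149.84$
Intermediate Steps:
$l{\left(s \right)} = \left(-4 + s\right)^{2}$
$a = \frac{2920916343}{61050320}$ ($a = \left(- \frac{5761}{7835} + \frac{3275}{-7792}\right) + \left(-4 + \left(4 - 7\right)\right)^{2} = \left(\left(-5761\right) \frac{1}{7835} + 3275 \left(- \frac{1}{7792}\right)\right) + \left(-4 - 3\right)^{2} = \left(- \frac{5761}{7835} - \frac{3275}{7792}\right) + \left(-7\right)^{2} = - \frac{70549337}{61050320} + 49 = \frac{2920916343}{61050320} \approx 47.844$)
$n{\left(r \right)} + a = 102 + \frac{2920916343}{61050320} = \frac{9148048983}{61050320}$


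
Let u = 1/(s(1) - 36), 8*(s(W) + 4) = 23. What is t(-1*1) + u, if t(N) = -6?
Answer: -1790/297 ≈ -6.0269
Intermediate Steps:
s(W) = -9/8 (s(W) = -4 + (1/8)*23 = -4 + 23/8 = -9/8)
u = -8/297 (u = 1/(-9/8 - 36) = 1/(-297/8) = -8/297 ≈ -0.026936)
t(-1*1) + u = -6 - 8/297 = -1790/297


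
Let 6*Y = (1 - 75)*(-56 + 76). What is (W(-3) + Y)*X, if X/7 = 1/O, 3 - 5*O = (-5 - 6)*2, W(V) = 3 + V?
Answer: -1036/3 ≈ -345.33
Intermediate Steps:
O = 5 (O = 3/5 - (-5 - 6)*2/5 = 3/5 - (-11)*2/5 = 3/5 - 1/5*(-22) = 3/5 + 22/5 = 5)
Y = -740/3 (Y = ((1 - 75)*(-56 + 76))/6 = (-74*20)/6 = (1/6)*(-1480) = -740/3 ≈ -246.67)
X = 7/5 ≈ 1.4000
(W(-3) + Y)*X = ((3 - 3) - 740/3)*(7/5) = (0 - 740/3)*(7/5) = -740/3*7/5 = -1036/3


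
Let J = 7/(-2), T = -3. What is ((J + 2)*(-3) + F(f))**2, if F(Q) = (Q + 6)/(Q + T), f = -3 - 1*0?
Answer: 16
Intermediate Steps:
f = -3 (f = -3 + 0 = -3)
F(Q) = (6 + Q)/(-3 + Q) (F(Q) = (Q + 6)/(Q - 3) = (6 + Q)/(-3 + Q))
J = -7/2 (J = 7*(-1/2) = -7/2 ≈ -3.5000)
((J + 2)*(-3) + F(f))**2 = ((-7/2 + 2)*(-3) + (6 - 3)/(-3 - 3))**2 = (-3/2*(-3) + 3/(-6))**2 = (9/2 - 1/6*3)**2 = (9/2 - 1/2)**2 = 4**2 = 16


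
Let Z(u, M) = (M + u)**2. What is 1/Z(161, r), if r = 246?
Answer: 1/165649 ≈ 6.0369e-6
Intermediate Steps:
1/Z(161, r) = 1/((246 + 161)**2) = 1/(407**2) = 1/165649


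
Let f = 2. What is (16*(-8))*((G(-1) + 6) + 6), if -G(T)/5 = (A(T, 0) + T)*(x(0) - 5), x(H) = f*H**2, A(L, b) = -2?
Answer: 8064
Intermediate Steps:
x(H) = 2*H**2
G(T) = -50 + 25*T (G(T) = -5*(-2 + T)*(2*0**2 - 5) = -5*(-2 + T)*(2*0 - 5) = -5*(-2 + T)*(0 - 5) = -5*(-2 + T)*(-5) = -5*(10 - 5*T) = -50 + 25*T)
(16*(-8))*((G(-1) + 6) + 6) = (16*(-8))*(((-50 + 25*(-1)) + 6) + 6) = -128*(((-50 - 25) + 6) + 6) = -128*((-75 + 6) + 6) = -128*(-69 + 6) = -128*(-63) = 8064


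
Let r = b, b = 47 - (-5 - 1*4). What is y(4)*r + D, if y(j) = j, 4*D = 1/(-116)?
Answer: 103935/464 ≈ 224.00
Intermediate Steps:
b = 56 (b = 47 - (-5 - 4) = 47 - 1*(-9) = 47 + 9 = 56)
D = -1/464 (D = (¼)/(-116) = (¼)*(-1/116) = -1/464 ≈ -0.0021552)
r = 56
y(4)*r + D = 4*56 - 1/464 = 224 - 1/464 = 103935/464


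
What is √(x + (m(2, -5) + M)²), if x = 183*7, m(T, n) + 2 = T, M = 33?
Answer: √2370 ≈ 48.683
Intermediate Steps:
m(T, n) = -2 + T
x = 1281
√(x + (m(2, -5) + M)²) = √(1281 + ((-2 + 2) + 33)²) = √(1281 + (0 + 33)²) = √(1281 + 33²) = √(1281 + 1089) = √2370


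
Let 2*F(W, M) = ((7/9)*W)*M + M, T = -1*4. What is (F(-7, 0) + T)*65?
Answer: -260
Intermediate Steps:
T = -4
F(W, M) = M/2 + 7*M*W/18 (F(W, M) = (((7/9)*W)*M + M)/2 = (((7*(⅑))*W)*M + M)/2 = ((7*W/9)*M + M)/2 = (7*M*W/9 + M)/2 = (M + 7*M*W/9)/2 = M/2 + 7*M*W/18)
(F(-7, 0) + T)*65 = ((1/18)*0*(9 + 7*(-7)) - 4)*65 = ((1/18)*0*(9 - 49) - 4)*65 = ((1/18)*0*(-40) - 4)*65 = (0 - 4)*65 = -4*65 = -260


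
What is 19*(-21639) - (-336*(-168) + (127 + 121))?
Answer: -467837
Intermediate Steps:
19*(-21639) - (-336*(-168) + (127 + 121)) = -411141 - (56448 + 248) = -411141 - 1*56696 = -411141 - 56696 = -467837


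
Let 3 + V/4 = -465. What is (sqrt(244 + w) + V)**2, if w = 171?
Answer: (1872 - sqrt(415))**2 ≈ 3.4285e+6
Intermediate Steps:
V = -1872 (V = -12 + 4*(-465) = -12 - 1860 = -1872)
(sqrt(244 + w) + V)**2 = (sqrt(244 + 171) - 1872)**2 = (sqrt(415) - 1872)**2 = (-1872 + sqrt(415))**2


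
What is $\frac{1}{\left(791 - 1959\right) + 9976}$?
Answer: $\frac{1}{8808} \approx 0.00011353$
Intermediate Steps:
$\frac{1}{\left(791 - 1959\right) + 9976} = \frac{1}{-1168 + 9976} = \frac{1}{8808}$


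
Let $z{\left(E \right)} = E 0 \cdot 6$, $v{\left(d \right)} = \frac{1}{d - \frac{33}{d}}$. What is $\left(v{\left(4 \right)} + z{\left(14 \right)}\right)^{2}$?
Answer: $\frac{16}{289} \approx 0.055363$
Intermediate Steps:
$z{\left(E \right)} = 0$ ($z{\left(E \right)} = 0 \cdot 6 = 0$)
$\left(v{\left(4 \right)} + z{\left(14 \right)}\right)^{2} = \left(\frac{4}{-33 + 4^{2}} + 0\right)^{2} = \left(\frac{4}{-33 + 16} + 0\right)^{2} = \left(\frac{4}{-17} + 0\right)^{2} = \left(4 \left(- \frac{1}{17}\right) + 0\right)^{2} = \left(- \frac{4}{17} + 0\right)^{2} = \left(- \frac{4}{17}\right)^{2} = \frac{16}{289}$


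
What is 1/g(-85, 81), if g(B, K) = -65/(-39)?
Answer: ⅗ ≈ 0.60000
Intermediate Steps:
g(B, K) = 5/3 (g(B, K) = -65*(-1/39) = 5/3)
1/g(-85, 81) = 1/(5/3) = ⅗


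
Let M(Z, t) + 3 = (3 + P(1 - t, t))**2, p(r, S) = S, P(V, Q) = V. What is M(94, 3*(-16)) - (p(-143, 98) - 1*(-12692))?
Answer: -10089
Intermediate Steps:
M(Z, t) = -3 + (4 - t)**2 (M(Z, t) = -3 + (3 + (1 - t))**2 = -3 + (4 - t)**2)
M(94, 3*(-16)) - (p(-143, 98) - 1*(-12692)) = (-3 + (-4 + 3*(-16))**2) - (98 - 1*(-12692)) = (-3 + (-4 - 48)**2) - (98 + 12692) = (-3 + (-52)**2) - 1*12790 = (-3 + 2704) - 12790 = 2701 - 12790 = -10089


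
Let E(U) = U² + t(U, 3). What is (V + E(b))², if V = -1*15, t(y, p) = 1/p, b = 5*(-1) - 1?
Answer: 4096/9 ≈ 455.11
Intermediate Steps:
b = -6 (b = -5 - 1 = -6)
V = -15
E(U) = ⅓ + U² (E(U) = U² + 1/3 = U² + ⅓ = ⅓ + U²)
(V + E(b))² = (-15 + (⅓ + (-6)²))² = (-15 + (⅓ + 36))² = (-15 + 109/3)² = (64/3)² = 4096/9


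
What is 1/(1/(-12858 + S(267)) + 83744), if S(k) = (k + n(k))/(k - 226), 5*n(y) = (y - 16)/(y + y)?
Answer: 1406852119/117815423744066 ≈ 1.1941e-5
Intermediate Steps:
n(y) = (-16 + y)/(10*y) (n(y) = ((y - 16)/(y + y))/5 = ((-16 + y)/((2*y)))/5 = ((-16 + y)*(1/(2*y)))/5 = ((-16 + y)/(2*y))/5 = (-16 + y)/(10*y))
S(k) = (k + (-16 + k)/(10*k))/(-226 + k) (S(k) = (k + (-16 + k)/(10*k))/(k - 226) = (k + (-16 + k)/(10*k))/(-226 + k))
1/(1/(-12858 + S(267)) + 83744) = 1/(1/(-12858 + (⅒)*(-16 + 267 + 10*267²)/(267*(-226 + 267))) + 83744) = 1/(1/(-12858 + (⅒)*(1/267)*(-16 + 267 + 10*71289)/41) + 83744) = 1/(1/(-12858 + (⅒)*(1/267)*(1/41)*(-16 + 267 + 712890)) + 83744) = 1/(1/(-12858 + (⅒)*(1/267)*(1/41)*713141) + 83744) = 1/(1/(-12858 + 713141/109470) + 83744) = 1/(1/(-1406852119/109470) + 83744) = 1/(-109470/1406852119 + 83744) = 1/(117815423744066/1406852119) = 1406852119/117815423744066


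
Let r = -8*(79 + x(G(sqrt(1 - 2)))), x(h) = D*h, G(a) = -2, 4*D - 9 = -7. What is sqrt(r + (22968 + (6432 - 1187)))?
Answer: sqrt(27589) ≈ 166.10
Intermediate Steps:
D = 1/2 (D = 9/4 + (1/4)*(-7) = 9/4 - 7/4 = 1/2 ≈ 0.50000)
x(h) = h/2
r = -624 (r = -8*(79 + (1/2)*(-2)) = -8*(79 - 1) = -8*78 = -624)
sqrt(r + (22968 + (6432 - 1187))) = sqrt(-624 + (22968 + (6432 - 1187))) = sqrt(-624 + (22968 + 5245)) = sqrt(-624 + 28213) = sqrt(27589)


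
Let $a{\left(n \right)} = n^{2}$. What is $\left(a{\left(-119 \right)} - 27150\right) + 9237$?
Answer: $-3752$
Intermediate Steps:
$\left(a{\left(-119 \right)} - 27150\right) + 9237 = \left(\left(-119\right)^{2} - 27150\right) + 9237 = \left(14161 - 27150\right) + 9237 = -12989 + 9237 = -3752$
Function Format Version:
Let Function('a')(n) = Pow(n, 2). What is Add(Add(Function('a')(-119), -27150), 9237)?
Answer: -3752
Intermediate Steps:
Add(Add(Function('a')(-119), -27150), 9237) = Add(Add(Pow(-119, 2), -27150), 9237) = Add(Add(14161, -27150), 9237) = Add(-12989, 9237) = -3752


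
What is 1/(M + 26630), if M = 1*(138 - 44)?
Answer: 1/26724 ≈ 3.7420e-5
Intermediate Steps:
M = 94 (M = 1*94 = 94)
1/(M + 26630) = 1/(94 + 26630) = 1/26724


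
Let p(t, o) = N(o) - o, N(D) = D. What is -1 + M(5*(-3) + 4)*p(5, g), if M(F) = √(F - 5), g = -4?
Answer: -1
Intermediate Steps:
M(F) = √(-5 + F)
p(t, o) = 0 (p(t, o) = o - o = 0)
-1 + M(5*(-3) + 4)*p(5, g) = -1 + √(-5 + (5*(-3) + 4))*0 = -1 + √(-5 + (-15 + 4))*0 = -1 + √(-5 - 11)*0 = -1 + √(-16)*0 = -1 + (4*I)*0 = -1 + 0 = -1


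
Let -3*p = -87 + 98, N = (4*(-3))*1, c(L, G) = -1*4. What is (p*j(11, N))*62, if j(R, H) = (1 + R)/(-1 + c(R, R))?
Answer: 2728/5 ≈ 545.60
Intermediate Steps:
c(L, G) = -4
N = -12 (N = -12*1 = -12)
j(R, H) = -⅕ - R/5 (j(R, H) = (1 + R)/(-1 - 4) = (1 + R)/(-5) = (1 + R)*(-⅕) = -⅕ - R/5)
p = -11/3 (p = -(-87 + 98)/3 = -⅓*11 = -11/3 ≈ -3.6667)
(p*j(11, N))*62 = -11*(-⅕ - ⅕*11)/3*62 = -11*(-⅕ - 11/5)/3*62 = -11/3*(-12/5)*62 = (44/5)*62 = 2728/5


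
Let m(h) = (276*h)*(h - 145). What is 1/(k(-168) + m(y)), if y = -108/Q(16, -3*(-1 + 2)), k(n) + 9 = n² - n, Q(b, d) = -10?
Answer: -25/9291009 ≈ -2.6908e-6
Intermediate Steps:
k(n) = -9 + n² - n (k(n) = -9 + (n² - n) = -9 + n² - n)
y = 54/5 (y = -108/(-10) = -108*(-⅒) = 54/5 ≈ 10.800)
m(h) = 276*h*(-145 + h) (m(h) = (276*h)*(-145 + h) = 276*h*(-145 + h))
1/(k(-168) + m(y)) = 1/((-9 + (-168)² - 1*(-168)) + 276*(54/5)*(-145 + 54/5)) = 1/((-9 + 28224 + 168) + 276*(54/5)*(-671/5)) = 1/(28383 - 10000584/25) = 1/(-9291009/25) = -25/9291009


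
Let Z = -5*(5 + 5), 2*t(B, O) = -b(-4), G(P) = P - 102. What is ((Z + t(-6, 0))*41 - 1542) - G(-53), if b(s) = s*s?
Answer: -3765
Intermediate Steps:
b(s) = s**2
G(P) = -102 + P
t(B, O) = -8 (t(B, O) = (-1*(-4)**2)/2 = (-1*16)/2 = (1/2)*(-16) = -8)
Z = -50 (Z = -5*10 = -50)
((Z + t(-6, 0))*41 - 1542) - G(-53) = ((-50 - 8)*41 - 1542) - (-102 - 53) = (-58*41 - 1542) - 1*(-155) = (-2378 - 1542) + 155 = -3920 + 155 = -3765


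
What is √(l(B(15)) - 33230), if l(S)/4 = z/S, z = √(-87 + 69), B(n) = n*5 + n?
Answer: √(-7476750 + 30*I*√2)/15 ≈ 0.0005172 + 182.29*I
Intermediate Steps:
B(n) = 6*n (B(n) = 5*n + n = 6*n)
z = 3*I*√2 (z = √(-18) = 3*I*√2 ≈ 4.2426*I)
l(S) = 12*I*√2/S (l(S) = 4*((3*I*√2)/S) = 4*(3*I*√2/S) = 12*I*√2/S)
√(l(B(15)) - 33230) = √(12*I*√2/((6*15)) - 33230) = √(12*I*√2/90 - 33230) = √(12*I*√2*(1/90) - 33230) = √(2*I*√2/15 - 33230) = √(-33230 + 2*I*√2/15)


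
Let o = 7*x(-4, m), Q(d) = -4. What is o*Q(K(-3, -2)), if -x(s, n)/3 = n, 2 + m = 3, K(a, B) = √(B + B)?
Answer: 84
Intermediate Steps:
K(a, B) = √2*√B (K(a, B) = √(2*B) = √2*√B)
m = 1 (m = -2 + 3 = 1)
x(s, n) = -3*n
o = -21 (o = 7*(-3*1) = 7*(-3) = -21)
o*Q(K(-3, -2)) = -21*(-4) = 84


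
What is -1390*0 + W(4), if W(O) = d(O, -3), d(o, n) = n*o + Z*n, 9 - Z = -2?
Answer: -45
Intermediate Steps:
Z = 11 (Z = 9 - 1*(-2) = 9 + 2 = 11)
d(o, n) = 11*n + n*o (d(o, n) = n*o + 11*n = 11*n + n*o)
W(O) = -33 - 3*O (W(O) = -3*(11 + O) = -33 - 3*O)
-1390*0 + W(4) = -1390*0 + (-33 - 3*4) = -278*0 + (-33 - 12) = 0 - 45 = -45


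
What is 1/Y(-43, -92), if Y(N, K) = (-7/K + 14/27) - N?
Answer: 2484/108289 ≈ 0.022939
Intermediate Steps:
Y(N, K) = 14/27 - N - 7/K (Y(N, K) = (-7/K + 14*(1/27)) - N = (-7/K + 14/27) - N = (14/27 - 7/K) - N = 14/27 - N - 7/K)
1/Y(-43, -92) = 1/(14/27 - 1*(-43) - 7/(-92)) = 1/(14/27 + 43 - 7*(-1/92)) = 1/(14/27 + 43 + 7/92) = 1/(108289/2484) = 2484/108289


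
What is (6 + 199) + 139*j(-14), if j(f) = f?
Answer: -1741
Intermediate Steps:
(6 + 199) + 139*j(-14) = (6 + 199) + 139*(-14) = 205 - 1946 = -1741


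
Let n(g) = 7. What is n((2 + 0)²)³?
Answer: 343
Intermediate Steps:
n((2 + 0)²)³ = 7³ = 343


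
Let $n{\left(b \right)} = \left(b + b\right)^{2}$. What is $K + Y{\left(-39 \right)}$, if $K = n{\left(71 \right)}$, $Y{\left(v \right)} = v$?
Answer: $20125$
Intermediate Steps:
$n{\left(b \right)} = 4 b^{2}$ ($n{\left(b \right)} = \left(2 b\right)^{2} = 4 b^{2}$)
$K = 20164$ ($K = 4 \cdot 71^{2} = 4 \cdot 5041 = 20164$)
$K + Y{\left(-39 \right)} = 20164 - 39 = 20125$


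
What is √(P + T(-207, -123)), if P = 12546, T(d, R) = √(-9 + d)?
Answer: √(12546 + 6*I*√6) ≈ 112.01 + 0.0656*I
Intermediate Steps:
√(P + T(-207, -123)) = √(12546 + √(-9 - 207)) = √(12546 + √(-216)) = √(12546 + 6*I*√6)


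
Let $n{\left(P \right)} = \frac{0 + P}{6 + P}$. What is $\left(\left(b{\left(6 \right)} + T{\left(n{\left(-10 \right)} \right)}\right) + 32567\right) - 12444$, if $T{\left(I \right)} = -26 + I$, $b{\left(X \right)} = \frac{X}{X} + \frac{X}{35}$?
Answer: $\frac{1407047}{70} \approx 20101.0$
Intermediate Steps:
$n{\left(P \right)} = \frac{P}{6 + P}$
$b{\left(X \right)} = 1 + \frac{X}{35}$ ($b{\left(X \right)} = 1 + X \frac{1}{35} = 1 + \frac{X}{35}$)
$\left(\left(b{\left(6 \right)} + T{\left(n{\left(-10 \right)} \right)}\right) + 32567\right) - 12444 = \left(\left(\left(1 + \frac{1}{35} \cdot 6\right) - \left(26 + \frac{10}{6 - 10}\right)\right) + 32567\right) - 12444 = \left(\left(\left(1 + \frac{6}{35}\right) - \left(26 + \frac{10}{-4}\right)\right) + 32567\right) - 12444 = \left(\left(\frac{41}{35} - \frac{47}{2}\right) + 32567\right) - 12444 = \left(- \frac{1563}{70} + 32567\right) - 12444 = \frac{2278127}{70} - 12444 = \frac{1407047}{70}$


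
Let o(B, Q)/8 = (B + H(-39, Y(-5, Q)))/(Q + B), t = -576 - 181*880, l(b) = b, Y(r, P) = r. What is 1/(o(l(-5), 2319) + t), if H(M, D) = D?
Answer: -1157/184953432 ≈ -6.2556e-6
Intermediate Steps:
t = -159856 (t = -576 - 159280 = -159856)
o(B, Q) = 8*(-5 + B)/(B + Q) (o(B, Q) = 8*((B - 5)/(Q + B)) = 8*((-5 + B)/(B + Q)) = 8*(-5 + B)/(B + Q))
1/(o(l(-5), 2319) + t) = 1/(8*(-5 - 5)/(-5 + 2319) - 159856) = 1/(8*(-10)/2314 - 159856) = 1/(8*(1/2314)*(-10) - 159856) = 1/(-40/1157 - 159856) = 1/(-184953432/1157) = -1157/184953432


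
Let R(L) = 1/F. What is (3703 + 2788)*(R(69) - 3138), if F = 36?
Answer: -733268797/36 ≈ -2.0369e+7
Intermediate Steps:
R(L) = 1/36
(3703 + 2788)*(R(69) - 3138) = (3703 + 2788)*(1/36 - 3138) = 6491*(-112967/36) = -733268797/36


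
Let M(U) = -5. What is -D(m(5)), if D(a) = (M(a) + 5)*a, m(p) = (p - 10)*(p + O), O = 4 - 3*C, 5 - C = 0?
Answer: 0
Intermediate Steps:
C = 5 (C = 5 - 1*0 = 5 + 0 = 5)
O = -11 (O = 4 - 3*5 = 4 - 15 = -11)
m(p) = (-11 + p)*(-10 + p) (m(p) = (p - 10)*(p - 11) = (-10 + p)*(-11 + p) = (-11 + p)*(-10 + p))
D(a) = 0 (D(a) = (-5 + 5)*a = 0*a = 0)
-D(m(5)) = -1*0 = 0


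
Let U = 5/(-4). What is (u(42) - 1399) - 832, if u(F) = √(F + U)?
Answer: -2231 + √163/2 ≈ -2224.6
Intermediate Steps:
U = -5/4 (U = 5*(-¼) = -5/4 ≈ -1.2500)
u(F) = √(-5/4 + F) (u(F) = √(F - 5/4) = √(-5/4 + F))
(u(42) - 1399) - 832 = (√(-5 + 4*42)/2 - 1399) - 832 = (√(-5 + 168)/2 - 1399) - 832 = (√163/2 - 1399) - 832 = (-1399 + √163/2) - 832 = -2231 + √163/2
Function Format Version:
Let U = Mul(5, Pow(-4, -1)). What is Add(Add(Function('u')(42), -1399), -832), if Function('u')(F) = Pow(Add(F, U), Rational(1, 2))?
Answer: Add(-2231, Mul(Rational(1, 2), Pow(163, Rational(1, 2)))) ≈ -2224.6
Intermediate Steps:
U = Rational(-5, 4) (U = Mul(5, Rational(-1, 4)) = Rational(-5, 4) ≈ -1.2500)
Function('u')(F) = Pow(Add(Rational(-5, 4), F), Rational(1, 2)) (Function('u')(F) = Pow(Add(F, Rational(-5, 4)), Rational(1, 2)) = Pow(Add(Rational(-5, 4), F), Rational(1, 2)))
Add(Add(Function('u')(42), -1399), -832) = Add(Add(Mul(Rational(1, 2), Pow(Add(-5, Mul(4, 42)), Rational(1, 2))), -1399), -832) = Add(Add(Mul(Rational(1, 2), Pow(Add(-5, 168), Rational(1, 2))), -1399), -832) = Add(Add(Mul(Rational(1, 2), Pow(163, Rational(1, 2))), -1399), -832) = Add(Add(-1399, Mul(Rational(1, 2), Pow(163, Rational(1, 2)))), -832) = Add(-2231, Mul(Rational(1, 2), Pow(163, Rational(1, 2))))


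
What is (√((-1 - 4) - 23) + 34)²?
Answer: 1128 + 136*I*√7 ≈ 1128.0 + 359.82*I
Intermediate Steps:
(√((-1 - 4) - 23) + 34)² = (√(-5 - 23) + 34)² = (√(-28) + 34)² = (2*I*√7 + 34)² = (34 + 2*I*√7)²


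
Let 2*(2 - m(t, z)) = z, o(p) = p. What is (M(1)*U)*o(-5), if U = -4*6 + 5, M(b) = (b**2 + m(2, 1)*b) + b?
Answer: 665/2 ≈ 332.50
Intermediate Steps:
m(t, z) = 2 - z/2
M(b) = b**2 + 5*b/2 (M(b) = (b**2 + (2 - 1/2*1)*b) + b = (b**2 + (2 - 1/2)*b) + b = (b**2 + 3*b/2) + b = b**2 + 5*b/2)
U = -19 (U = -24 + 5 = -19)
(M(1)*U)*o(-5) = (((1/2)*1*(5 + 2*1))*(-19))*(-5) = (((1/2)*1*(5 + 2))*(-19))*(-5) = (((1/2)*1*7)*(-19))*(-5) = ((7/2)*(-19))*(-5) = -133/2*(-5) = 665/2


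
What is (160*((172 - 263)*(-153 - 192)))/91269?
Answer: 1674400/30423 ≈ 55.037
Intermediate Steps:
(160*((172 - 263)*(-153 - 192)))/91269 = (160*(-91*(-345)))*(1/91269) = (160*31395)*(1/91269) = 5023200*(1/91269) = 1674400/30423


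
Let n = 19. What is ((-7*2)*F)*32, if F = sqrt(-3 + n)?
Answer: -1792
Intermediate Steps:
F = 4 (F = sqrt(-3 + 19) = sqrt(16) = 4)
((-7*2)*F)*32 = (-7*2*4)*32 = -14*4*32 = -56*32 = -1792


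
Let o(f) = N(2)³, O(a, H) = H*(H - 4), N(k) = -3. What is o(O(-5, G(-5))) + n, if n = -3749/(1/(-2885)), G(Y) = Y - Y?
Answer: 10815838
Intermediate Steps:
G(Y) = 0
O(a, H) = H*(-4 + H)
n = 10815865 (n = -3749/(-1/2885) = -3749*(-2885) = 10815865)
o(f) = -27 (o(f) = (-3)³ = -27)
o(O(-5, G(-5))) + n = -27 + 10815865 = 10815838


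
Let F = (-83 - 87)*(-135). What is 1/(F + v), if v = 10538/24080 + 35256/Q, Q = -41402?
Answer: 249240040/5719955750449 ≈ 4.3574e-5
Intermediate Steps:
v = -103167551/249240040 (v = 10538/24080 + 35256/(-41402) = 10538*(1/24080) + 35256*(-1/41402) = 5269/12040 - 17628/20701 = -103167551/249240040 ≈ -0.41393)
F = 22950 (F = -170*(-135) = 22950)
1/(F + v) = 1/(22950 - 103167551/249240040) = 1/(5719955750449/249240040) = 249240040/5719955750449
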